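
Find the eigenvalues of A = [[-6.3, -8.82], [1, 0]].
Eigenvalues solve det(λI - A) = 0.
Characteristic polynomial: λ^2 + 6.3*λ + 8.82 = 0.
Factor: (λ + 2.1)(λ + 4.2) = 0.
Roots: -2.1, -4.2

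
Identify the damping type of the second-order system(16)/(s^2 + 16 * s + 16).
Standard form: ωn²/(s²+2ζωn·s+ωn²) gives ωn=4, ζ=2.
Overdamped (ζ = 2 > 1)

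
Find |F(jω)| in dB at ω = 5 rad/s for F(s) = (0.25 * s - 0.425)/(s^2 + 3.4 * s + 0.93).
Substitute s = j*5: F(j5) = 0.0362518 - 0.0263282j.
|F(j5)| = sqrt(Re² + Im²) = 0.0448.
20*log₁₀(0.0448) = -26.97 dB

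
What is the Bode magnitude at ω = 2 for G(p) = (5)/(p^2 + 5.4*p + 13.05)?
Substitute p = j*2: G(j2) = 0.227911 - 0.271982j.
|G(j2)| = sqrt(Re² + Im²) = 0.3548.
20*log₁₀(0.3548) = -9.00 dB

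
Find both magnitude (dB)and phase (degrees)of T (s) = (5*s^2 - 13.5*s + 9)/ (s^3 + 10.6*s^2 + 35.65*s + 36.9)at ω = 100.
Substitute s = j*100: T(j100) = 0.00661519 - 0.0494664j.
|T| = 20*log₁₀(sqrt(Re²+Im²)) = -26.04 dB.
∠T = atan2(Im, Re) = -82.38° (principal value).
Summing the individual angle contributions Σ∠(j100 − zᵢ) − Σ∠(j100 − pₖ) over the 2 zero(s) and 3 pole(s), each followed continuously from ω = 0 (DC phase referenced to (−180°, 180°]), gives -442.38°, i.e. the principal value - 360°. Continuous Bode phase = -442.38°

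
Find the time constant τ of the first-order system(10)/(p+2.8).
First-order system: τ = -1/pole. Pole = -2.8. τ = -1/(-2.8) = 0.3571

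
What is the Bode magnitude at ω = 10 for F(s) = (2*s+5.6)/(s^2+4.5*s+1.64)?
Substitute s = j*10: F(j10) = 0.0298456 - 0.18968j.
|F(j10)| = sqrt(Re² + Im²) = 0.192.
20*log₁₀(0.192) = -14.33 dB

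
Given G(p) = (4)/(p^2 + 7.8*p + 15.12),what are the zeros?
Numerator is a nonzero constant (4) → Zeros: none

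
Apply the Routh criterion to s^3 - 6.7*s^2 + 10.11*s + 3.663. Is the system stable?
Routh array:
s^3: [1, 10.11]; s^2: [-6.7, 3.663]; s^1: [10.6567]; s^0: [3.663]
First column: [1, -6.7, 10.6567, 3.663]. Sign changes = 2.
No, unstable (2 RHP root(s))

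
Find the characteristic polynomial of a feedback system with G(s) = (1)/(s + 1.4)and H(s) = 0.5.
Characteristic poly = G_den * H_den + G_num * H_num = (s + 1.4) + (0.5) = s + 1.9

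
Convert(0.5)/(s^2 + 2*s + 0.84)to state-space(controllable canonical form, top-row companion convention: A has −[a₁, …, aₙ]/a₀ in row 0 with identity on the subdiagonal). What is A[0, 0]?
Reachable canonical form for den = s^2 + 2*s + 0.84: top row of A = -[a₁,a₂,...,aₙ]/a₀, ones on the subdiagonal, zeros elsewhere.
A = [[-2, -0.84], [1, 0]].
A[0,0] = -2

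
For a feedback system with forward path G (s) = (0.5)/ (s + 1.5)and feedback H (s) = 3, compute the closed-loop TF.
Closed-loop T = G/(1+GH).
Numerator: G_num * H_den = 0.5.
Denominator: G_den * H_den + G_num * H_num = (s + 1.5) + (1.5) = s + 3.
T(s) = (0.5)/(s + 3)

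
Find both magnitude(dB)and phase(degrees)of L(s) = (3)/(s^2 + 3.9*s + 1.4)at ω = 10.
Substitute s = j*10: L(j10) = -0.0263098 - 0.0104065j.
|L| = 20*log₁₀(sqrt(Re²+Im²)) = -30.97 dB.
∠L = atan2(Im, Re) = -158.42°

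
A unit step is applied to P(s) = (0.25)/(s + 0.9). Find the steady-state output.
FVT: lim_{t→∞} y(t) = lim_{s→0} s*Y(s) where Y(s) = P(s)/s.
= lim_{s→0} P(s) = P(0) = num(0)/den(0) = 0.25/0.9 = 0.2778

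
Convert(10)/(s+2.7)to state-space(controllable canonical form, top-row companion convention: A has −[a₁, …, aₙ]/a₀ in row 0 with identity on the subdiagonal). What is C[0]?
Reachable canonical form: C = numerator coefficients (right-aligned, zero-padded to length n).
num = 10, C = [[10]].
C[0] = 10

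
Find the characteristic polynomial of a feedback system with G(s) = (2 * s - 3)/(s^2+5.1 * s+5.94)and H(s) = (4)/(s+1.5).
Characteristic poly = G_den * H_den + G_num * H_num = (s^3 + 6.6*s^2 + 13.59*s + 8.91) + (8*s - 12) = s^3 + 6.6*s^2 + 21.59*s - 3.09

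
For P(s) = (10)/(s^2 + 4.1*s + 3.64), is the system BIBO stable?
Denominator: s^2 + 4.1*s + 3.64 = (s + 2.8)(s + 1.3). Poles: -1.3, -2.8. All Re(p)<0: Yes (stable)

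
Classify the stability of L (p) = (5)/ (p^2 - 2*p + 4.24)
Denominator: p^2 - 2*p + 4.24. Poles: 1 + 1.8j, 1 - 1.8j. Unstable (2 pole(s) in RHP)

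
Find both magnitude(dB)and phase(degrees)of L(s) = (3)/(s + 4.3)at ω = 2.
Substitute s = j*2: L(j2) = 0.573588 - 0.266785j.
|L| = 20*log₁₀(sqrt(Re²+Im²)) = -3.98 dB.
∠L = atan2(Im, Re) = -24.94°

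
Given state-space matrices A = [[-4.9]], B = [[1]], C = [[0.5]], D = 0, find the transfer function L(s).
L(s) = C(sI - A)⁻¹B + D.
Characteristic polynomial det(sI - A) = s + 4.9.
Numerator from C·adj(sI-A)·B + D·det(sI-A) = 0.5.
L(s) = (0.5)/(s + 4.9)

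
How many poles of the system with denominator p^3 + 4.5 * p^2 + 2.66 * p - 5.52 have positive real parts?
p^3 + 4.5*p^2 + 2.66*p - 5.52 = (p - 0.8)(p + 2.3)(p + 3). Poles: -2.3, -3, 0.8. RHP poles (Re>0): 1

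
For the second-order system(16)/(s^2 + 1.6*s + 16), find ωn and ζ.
Standard form: ωn²/(s²+2ζωn·s+ωn²).
const=16=ωn² → ωn=4, s coeff=1.6=2ζωn → ζ=0.2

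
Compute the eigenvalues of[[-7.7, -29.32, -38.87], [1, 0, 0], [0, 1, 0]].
Eigenvalues solve det(λI - A) = 0.
Characteristic polynomial: λ^3 + 7.7*λ^2 + 29.32*λ + 38.87 = 0.
Factor: (λ + 2.3)(λ^2 + 5.4*λ + 16.9) = 0.
Roots: -2.3, -2.7 + 3.1j, -2.7 - 3.1j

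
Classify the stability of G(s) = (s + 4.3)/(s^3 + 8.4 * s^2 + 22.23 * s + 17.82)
Denominator: s^3 + 8.4*s^2 + 22.23*s + 17.82 = (s + 1.5)(s + 3.3)(s + 3.6). Poles: -1.5, -3.3, -3.6. Stable (all poles in LHP)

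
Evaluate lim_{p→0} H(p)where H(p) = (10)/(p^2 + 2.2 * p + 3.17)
DC gain = H(0) = num(0)/den(0) = 10/3.17 = 3.155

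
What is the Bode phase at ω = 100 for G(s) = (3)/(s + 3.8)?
Substitute s = j*100: G(j100) = 0.00113836 - 0.0299567j.
∠G(j100) = atan2(Im, Re) = atan2(-0.0299567, 0.00113836) = -87.82°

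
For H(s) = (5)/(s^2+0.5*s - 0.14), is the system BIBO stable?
Denominator: s^2 + 0.5*s - 0.14 = (s - 0.2)(s + 0.7). Poles: -0.7, 0.2. All Re(p)<0: No (unstable)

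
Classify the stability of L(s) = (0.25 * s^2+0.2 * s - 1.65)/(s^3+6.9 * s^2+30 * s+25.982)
Denominator: s^3 + 6.9*s^2 + 30*s + 25.982 = (s + 1.1)(s^2 + 5.8*s + 23.62). Poles: -1.1, -2.9 + 3.9j, -2.9 - 3.9j. Stable (all poles in LHP)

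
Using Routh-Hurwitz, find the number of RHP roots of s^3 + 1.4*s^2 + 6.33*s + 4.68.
Routh array:
s^3: [1, 6.33]; s^2: [1.4, 4.68]; s^1: [2.98714]; s^0: [4.68]
First column: [1, 1.4, 2.98714, 4.68]. Sign changes = RHP roots = 0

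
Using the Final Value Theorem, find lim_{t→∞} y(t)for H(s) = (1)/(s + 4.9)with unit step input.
FVT: lim_{t→∞} y(t) = lim_{s→0} s*Y(s) where Y(s) = H(s)/s.
= lim_{s→0} H(s) = H(0) = num(0)/den(0) = 1/4.9 = 0.2041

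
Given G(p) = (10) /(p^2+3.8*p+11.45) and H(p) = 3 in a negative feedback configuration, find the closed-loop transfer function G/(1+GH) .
Closed-loop T = G/(1+GH).
Numerator: G_num * H_den = 10.
Denominator: G_den * H_den + G_num * H_num = (p^2 + 3.8*p + 11.45) + (30) = p^2 + 3.8*p + 41.45.
T(p) = (10)/(p^2 + 3.8*p + 41.45)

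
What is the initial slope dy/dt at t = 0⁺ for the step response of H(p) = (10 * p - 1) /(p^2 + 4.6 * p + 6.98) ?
IVT: y'(0⁺) = lim_{p→∞} p²·Y(p) = lim_{p→∞} p·H(p).
deg(num) = 1, deg(den) = 2, relative degree = 1, so p·H(p) → (leading num)/(leading den) = 10/1 = 10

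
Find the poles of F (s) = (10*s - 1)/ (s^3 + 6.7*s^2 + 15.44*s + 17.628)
Set denominator = 0: s^3 + 6.7*s^2 + 15.44*s + 17.628 = (s + 3.9)(s^2 + 2.8*s + 4.52) = 0 → Poles: -1.4 + 1.6j, -1.4 - 1.6j, -3.9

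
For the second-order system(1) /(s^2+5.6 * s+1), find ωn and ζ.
Standard form: ωn²/(s²+2ζωn·s+ωn²).
const=1=ωn² → ωn=1, s coeff=5.6=2ζωn → ζ=2.8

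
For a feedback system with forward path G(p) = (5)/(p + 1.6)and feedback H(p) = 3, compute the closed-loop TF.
Closed-loop T = G/(1+GH).
Numerator: G_num * H_den = 5.
Denominator: G_den * H_den + G_num * H_num = (p + 1.6) + (15) = p + 16.6.
T(p) = (5)/(p + 16.6)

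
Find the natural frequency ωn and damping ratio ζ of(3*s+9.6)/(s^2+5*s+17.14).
Underdamped: complex pole -2.5 + 3.3j. ωn = |pole| = 4.14, ζ = -Re(pole)/ωn = 0.6039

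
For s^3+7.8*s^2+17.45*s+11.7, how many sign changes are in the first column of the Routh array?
Routh array:
s^3: [1, 17.45]; s^2: [7.8, 11.7]; s^1: [15.95]; s^0: [11.7]
First column: [1, 7.8, 15.95, 11.7]. Sign changes = 0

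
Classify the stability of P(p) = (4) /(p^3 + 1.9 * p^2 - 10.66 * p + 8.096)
Denominator: p^3 + 1.9*p^2 - 10.66*p + 8.096 = (p - 1.6)(p - 1.1)(p + 4.6). Poles: -4.6, 1.1, 1.6. Unstable (2 pole(s) in RHP)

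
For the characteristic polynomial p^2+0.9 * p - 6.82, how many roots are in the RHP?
p^2 + 0.9*p - 6.82 = (p - 2.2)(p + 3.1). Poles: -3.1, 2.2. RHP poles (Re>0): 1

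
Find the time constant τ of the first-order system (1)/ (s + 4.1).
First-order system: τ = -1/pole. Pole = -4.1. τ = -1/(-4.1) = 0.2439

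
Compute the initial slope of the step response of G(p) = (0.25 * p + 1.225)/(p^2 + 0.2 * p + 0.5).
IVT: y'(0⁺) = lim_{p→∞} p²·Y(p) = lim_{p→∞} p·G(p).
deg(num) = 1, deg(den) = 2, relative degree = 1, so p·G(p) → (leading num)/(leading den) = 0.25/1 = 0.25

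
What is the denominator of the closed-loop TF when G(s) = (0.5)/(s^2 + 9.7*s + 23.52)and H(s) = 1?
Characteristic poly = G_den * H_den + G_num * H_num = (s^2 + 9.7*s + 23.52) + (0.5) = s^2 + 9.7*s + 24.02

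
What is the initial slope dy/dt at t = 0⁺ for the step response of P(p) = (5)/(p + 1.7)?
IVT: y'(0⁺) = lim_{p→∞} p²·Y(p) = lim_{p→∞} p·P(p).
deg(num) = 0, deg(den) = 1, relative degree = 1, so p·P(p) → (leading num)/(leading den) = 5/1 = 5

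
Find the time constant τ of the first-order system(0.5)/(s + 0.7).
First-order system: τ = -1/pole. Pole = -0.7. τ = -1/(-0.7) = 1.429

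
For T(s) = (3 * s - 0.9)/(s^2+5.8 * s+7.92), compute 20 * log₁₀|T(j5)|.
Substitute s = j*5: T(j5) = 0.3976 - 0.203138j.
|T(j5)| = sqrt(Re² + Im²) = 0.4465.
20*log₁₀(0.4465) = -7.00 dB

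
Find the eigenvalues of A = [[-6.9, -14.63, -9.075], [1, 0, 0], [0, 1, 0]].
Eigenvalues solve det(λI - A) = 0.
Characteristic polynomial: λ^3 + 6.9*λ^2 + 14.63*λ + 9.075 = 0.
Factor: (λ + 1.1)(λ + 2.5)(λ + 3.3) = 0.
Roots: -1.1, -2.5, -3.3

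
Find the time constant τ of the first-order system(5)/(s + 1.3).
First-order system: τ = -1/pole. Pole = -1.3. τ = -1/(-1.3) = 0.7692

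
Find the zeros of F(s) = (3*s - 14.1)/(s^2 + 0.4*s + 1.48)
Set numerator = 0: 3*s - 14.1 = 0 → Zeros: 4.7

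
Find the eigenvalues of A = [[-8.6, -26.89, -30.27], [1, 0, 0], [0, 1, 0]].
Eigenvalues solve det(λI - A) = 0.
Characteristic polynomial: λ^3 + 8.6*λ^2 + 26.89*λ + 30.27 = 0.
Factor: (λ + 3)(λ^2 + 5.6*λ + 10.09) = 0.
Roots: -2.8 + 1.5j, -2.8 - 1.5j, -3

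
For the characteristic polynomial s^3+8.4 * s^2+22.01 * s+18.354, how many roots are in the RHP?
s^3 + 8.4*s^2 + 22.01*s + 18.354 = (s + 1.9)(s + 4.2)(s + 2.3). Poles: -1.9, -2.3, -4.2. RHP poles (Re>0): 0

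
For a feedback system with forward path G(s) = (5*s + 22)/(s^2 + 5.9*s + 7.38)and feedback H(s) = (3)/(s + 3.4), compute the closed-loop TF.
Closed-loop T = G/(1+GH).
Numerator: G_num * H_den = 5*s^2 + 39*s + 74.8.
Denominator: G_den * H_den + G_num * H_num = (s^3 + 9.3*s^2 + 27.44*s + 25.092) + (15*s + 66) = s^3 + 9.3*s^2 + 42.44*s + 91.092.
T(s) = (5*s^2 + 39*s + 74.8)/(s^3 + 9.3*s^2 + 42.44*s + 91.092)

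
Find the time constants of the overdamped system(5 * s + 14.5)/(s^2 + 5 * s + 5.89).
Overdamped: real poles at -1.9, -3.1. τ = -1/pole → τ₁ = 0.5263, τ₂ = 0.3226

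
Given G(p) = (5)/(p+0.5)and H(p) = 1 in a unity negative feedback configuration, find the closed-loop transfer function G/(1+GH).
Closed-loop T = G/(1+GH).
Numerator: G_num * H_den = 5.
Denominator: G_den * H_den + G_num * H_num = (p + 0.5) + (5) = p + 5.5.
T(p) = (5)/(p + 5.5)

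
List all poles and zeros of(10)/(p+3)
Set denominator = 0: p + 3 = 0 → Poles: -3
Numerator is a nonzero constant (10) → Zeros: none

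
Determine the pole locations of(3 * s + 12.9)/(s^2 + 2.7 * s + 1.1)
Set denominator = 0: s^2 + 2.7*s + 1.1 = (s + 0.5)(s + 2.2) = 0 → Poles: -0.5, -2.2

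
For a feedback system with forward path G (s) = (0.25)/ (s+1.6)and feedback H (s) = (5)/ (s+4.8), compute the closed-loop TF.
Closed-loop T = G/(1+GH).
Numerator: G_num * H_den = 0.25*s + 1.2.
Denominator: G_den * H_den + G_num * H_num = (s^2 + 6.4*s + 7.68) + (1.25) = s^2 + 6.4*s + 8.93.
T(s) = (0.25*s + 1.2)/(s^2 + 6.4*s + 8.93)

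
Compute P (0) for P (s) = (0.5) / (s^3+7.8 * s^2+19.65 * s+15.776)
DC gain = P(0) = num(0)/den(0) = 0.5/15.776 = 0.03169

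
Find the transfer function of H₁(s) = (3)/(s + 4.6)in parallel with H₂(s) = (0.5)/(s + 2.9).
Parallel: H = H₁ + H₂ = (n₁·d₂ + n₂·d₁)/(d₁·d₂).
n₁·d₂ = 3*s + 8.7. n₂·d₁ = 0.5*s + 2.3. Sum = 3.5*s + 11. d₁·d₂ = s^2 + 7.5*s + 13.34.
H(s) = (3.5*s + 11)/(s^2 + 7.5*s + 13.34)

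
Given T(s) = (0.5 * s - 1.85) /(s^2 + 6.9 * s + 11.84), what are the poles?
Set denominator = 0: s^2 + 6.9*s + 11.84 = (s + 3.7)(s + 3.2) = 0 → Poles: -3.2, -3.7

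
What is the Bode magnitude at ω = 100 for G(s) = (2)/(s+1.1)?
Substitute s = j*100: G(j100) = 0.000219973 - 0.0199976j.
|G(j100)| = sqrt(Re² + Im²) = 0.02.
20*log₁₀(0.02) = -33.98 dB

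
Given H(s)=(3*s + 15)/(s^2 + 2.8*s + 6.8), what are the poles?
Set denominator = 0: s^2 + 2.8*s + 6.8 = 0 → Poles: -1.4 + 2.2j, -1.4 - 2.2j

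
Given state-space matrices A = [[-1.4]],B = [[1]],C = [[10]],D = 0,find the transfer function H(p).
H(p) = C(pI - A)⁻¹B + D.
Characteristic polynomial det(pI - A) = p + 1.4.
Numerator from C·adj(pI-A)·B + D·det(pI-A) = 10.
H(p) = (10)/(p + 1.4)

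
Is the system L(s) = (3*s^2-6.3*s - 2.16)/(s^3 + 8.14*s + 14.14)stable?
Denominator: s^3 + 8.14*s + 14.14 = (s + 1.4)(s^2 - 1.4*s + 10.1). Poles: -1.4, 0.7 + 3.1j, 0.7 - 3.1j. All Re(p)<0: No (unstable)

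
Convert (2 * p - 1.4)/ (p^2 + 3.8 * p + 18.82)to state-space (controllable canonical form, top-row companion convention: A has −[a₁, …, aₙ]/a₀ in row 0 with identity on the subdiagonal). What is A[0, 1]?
Reachable canonical form for den = p^2 + 3.8*p + 18.82: top row of A = -[a₁,a₂,...,aₙ]/a₀, ones on the subdiagonal, zeros elsewhere.
A = [[-3.8, -18.82], [1, 0]].
A[0,1] = -18.82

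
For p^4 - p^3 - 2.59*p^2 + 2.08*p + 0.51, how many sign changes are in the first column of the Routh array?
Routh array:
p^4: [1, -2.59, 0.51]; p^3: [-1, 2.08]; p^2: [-0.51, 0.51]; p^1: [1.08]; p^0: [0.51]
First column: [1, -1, -0.51, 1.08, 0.51]. Sign changes = 2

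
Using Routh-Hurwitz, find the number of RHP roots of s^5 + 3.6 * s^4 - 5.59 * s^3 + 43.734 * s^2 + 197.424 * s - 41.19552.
Routh array:
s^5: [1, -5.59, 197.424]; s^4: [3.6, 43.734, -41.19552]; s^3: [-17.7383, 208.8672]; s^2: [86.1237, -41.19552]; s^1: [200.382]; s^0: [-41.19552]
First column: [1, 3.6, -17.7383, 86.1237, 200.382, -41.19552]. Sign changes = RHP roots = 3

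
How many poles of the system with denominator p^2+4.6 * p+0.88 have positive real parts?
p^2 + 4.6*p + 0.88 = (p + 4.4)(p + 0.2). Poles: -0.2, -4.4. RHP poles (Re>0): 0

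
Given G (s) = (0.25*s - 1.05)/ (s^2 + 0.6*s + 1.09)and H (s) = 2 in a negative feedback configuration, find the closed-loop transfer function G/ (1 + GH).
Closed-loop T = G/(1+GH).
Numerator: G_num * H_den = 0.25*s - 1.05.
Denominator: G_den * H_den + G_num * H_num = (s^2 + 0.6*s + 1.09) + (0.5*s - 2.1) = s^2 + 1.1*s - 1.01.
T(s) = (0.25*s - 1.05)/(s^2 + 1.1*s - 1.01)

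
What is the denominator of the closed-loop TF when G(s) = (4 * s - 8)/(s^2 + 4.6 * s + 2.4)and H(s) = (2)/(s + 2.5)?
Characteristic poly = G_den * H_den + G_num * H_num = (s^3 + 7.1*s^2 + 13.9*s + 6) + (8*s - 16) = s^3 + 7.1*s^2 + 21.9*s - 10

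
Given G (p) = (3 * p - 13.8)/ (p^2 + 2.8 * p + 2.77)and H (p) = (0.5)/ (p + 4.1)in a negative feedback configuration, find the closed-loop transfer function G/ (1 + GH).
Closed-loop T = G/(1+GH).
Numerator: G_num * H_den = 3*p^2 - 1.5*p - 56.58.
Denominator: G_den * H_den + G_num * H_num = (p^3 + 6.9*p^2 + 14.25*p + 11.357) + (1.5*p - 6.9) = p^3 + 6.9*p^2 + 15.75*p + 4.457.
T(p) = (3*p^2 - 1.5*p - 56.58)/(p^3 + 6.9*p^2 + 15.75*p + 4.457)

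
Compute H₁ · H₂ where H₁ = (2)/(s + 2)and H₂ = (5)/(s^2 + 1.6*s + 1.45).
Series: H = H₁ · H₂ = (n₁·n₂)/(d₁·d₂).
Num: n₁·n₂ = 10. Den: d₁·d₂ = s^3 + 3.6*s^2 + 4.65*s + 2.9.
H(s) = (10)/(s^3 + 3.6*s^2 + 4.65*s + 2.9)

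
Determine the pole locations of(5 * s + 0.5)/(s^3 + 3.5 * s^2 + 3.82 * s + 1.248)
Set denominator = 0: s^3 + 3.5*s^2 + 3.82*s + 1.248 = (s + 1.6)(s + 1.3)(s + 0.6) = 0 → Poles: -0.6, -1.3, -1.6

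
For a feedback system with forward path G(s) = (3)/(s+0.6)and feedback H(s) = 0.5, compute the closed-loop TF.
Closed-loop T = G/(1+GH).
Numerator: G_num * H_den = 3.
Denominator: G_den * H_den + G_num * H_num = (s + 0.6) + (1.5) = s + 2.1.
T(s) = (3)/(s + 2.1)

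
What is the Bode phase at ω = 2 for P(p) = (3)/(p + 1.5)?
Substitute p = j*2: P(j2) = 0.72 - 0.96j.
∠P(j2) = atan2(Im, Re) = atan2(-0.96, 0.72) = -53.13°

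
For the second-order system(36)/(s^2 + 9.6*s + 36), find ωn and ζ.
Standard form: ωn²/(s²+2ζωn·s+ωn²).
const=36=ωn² → ωn=6, s coeff=9.6=2ζωn → ζ=0.8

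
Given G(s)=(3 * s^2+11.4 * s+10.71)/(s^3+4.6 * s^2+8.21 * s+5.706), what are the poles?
Set denominator = 0: s^3 + 4.6*s^2 + 8.21*s + 5.706 = (s + 1.8)(s^2 + 2.8*s + 3.17) = 0 → Poles: -1.4 + 1.1j, -1.4 - 1.1j, -1.8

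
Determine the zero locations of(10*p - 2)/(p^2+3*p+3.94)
Set numerator = 0: 10*p - 2 = 0 → Zeros: 0.2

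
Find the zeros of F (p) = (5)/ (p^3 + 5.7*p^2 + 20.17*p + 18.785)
Numerator is a nonzero constant (5) → Zeros: none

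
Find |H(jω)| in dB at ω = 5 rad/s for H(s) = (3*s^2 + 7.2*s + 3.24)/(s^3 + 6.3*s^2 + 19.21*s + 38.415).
Substitute s = j*5: H(j5) = 0.499579 - 0.423754j.
|H(j5)| = sqrt(Re² + Im²) = 0.6551.
20*log₁₀(0.6551) = -3.67 dB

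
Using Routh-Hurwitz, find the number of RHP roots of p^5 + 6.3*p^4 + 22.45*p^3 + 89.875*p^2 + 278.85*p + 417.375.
Routh array:
p^5: [1, 22.45, 278.85]; p^4: [6.3, 89.875, 417.375]; p^3: [8.18413, 212.6]; p^2: [-73.7808, 417.375]; p^1: [258.897]; p^0: [417.375]
First column: [1, 6.3, 8.18413, -73.7808, 258.897, 417.375]. Sign changes = RHP roots = 2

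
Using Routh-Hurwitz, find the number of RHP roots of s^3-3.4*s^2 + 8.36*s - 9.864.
Routh array:
s^3: [1, 8.36]; s^2: [-3.4, -9.864]; s^1: [5.45882]; s^0: [-9.864]
First column: [1, -3.4, 5.45882, -9.864]. Sign changes = RHP roots = 3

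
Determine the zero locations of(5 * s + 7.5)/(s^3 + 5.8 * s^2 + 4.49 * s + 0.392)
Set numerator = 0: 5*s + 7.5 = 0 → Zeros: -1.5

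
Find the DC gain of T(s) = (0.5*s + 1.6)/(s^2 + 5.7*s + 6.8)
DC gain = T(0) = num(0)/den(0) = 1.6/6.8 = 0.2353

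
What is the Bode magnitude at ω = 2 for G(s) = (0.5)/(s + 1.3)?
Substitute s = j*2: G(j2) = 0.114236 - 0.175747j.
|G(j2)| = sqrt(Re² + Im²) = 0.2096.
20*log₁₀(0.2096) = -13.57 dB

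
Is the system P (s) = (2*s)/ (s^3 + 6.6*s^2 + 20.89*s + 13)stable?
Denominator: s^3 + 6.6*s^2 + 20.89*s + 13 = (s + 0.8)(s^2 + 5.8*s + 16.25). Poles: -0.8, -2.9 + 2.8j, -2.9 - 2.8j. All Re(p)<0: Yes (stable)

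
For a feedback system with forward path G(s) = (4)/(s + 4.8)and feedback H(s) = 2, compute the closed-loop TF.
Closed-loop T = G/(1+GH).
Numerator: G_num * H_den = 4.
Denominator: G_den * H_den + G_num * H_num = (s + 4.8) + (8) = s + 12.8.
T(s) = (4)/(s + 12.8)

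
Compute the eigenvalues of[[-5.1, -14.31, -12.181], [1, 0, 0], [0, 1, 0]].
Eigenvalues solve det(λI - A) = 0.
Characteristic polynomial: λ^3 + 5.1*λ^2 + 14.31*λ + 12.181 = 0.
Factor: (λ + 1.3)(λ^2 + 3.8*λ + 9.37) = 0.
Roots: -1.3, -1.9 + 2.4j, -1.9 - 2.4j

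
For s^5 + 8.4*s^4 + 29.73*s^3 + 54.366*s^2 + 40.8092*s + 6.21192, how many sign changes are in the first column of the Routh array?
Routh array:
s^5: [1, 29.73, 40.8092]; s^4: [8.4, 54.366, 6.21192]; s^3: [23.2579, 40.0697]; s^2: [39.8941, 6.21192]; s^1: [36.4482]; s^0: [6.21192]
First column: [1, 8.4, 23.2579, 39.8941, 36.4482, 6.21192]. Sign changes = 0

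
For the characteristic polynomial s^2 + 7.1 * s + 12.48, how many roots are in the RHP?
s^2 + 7.1*s + 12.48 = (s + 3.2)(s + 3.9). Poles: -3.2, -3.9. RHP poles (Re>0): 0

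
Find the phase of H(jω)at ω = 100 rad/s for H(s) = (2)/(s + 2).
Substitute s = j*100: H(j100) = 0.00039984 - 0.019992j.
∠H(j100) = atan2(Im, Re) = atan2(-0.019992, 0.00039984) = -88.85°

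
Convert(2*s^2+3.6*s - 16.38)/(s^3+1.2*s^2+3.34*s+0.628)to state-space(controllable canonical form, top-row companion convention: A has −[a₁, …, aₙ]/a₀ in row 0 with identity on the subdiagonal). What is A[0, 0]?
Reachable canonical form for den = s^3 + 1.2*s^2 + 3.34*s + 0.628: top row of A = -[a₁,a₂,...,aₙ]/a₀, ones on the subdiagonal, zeros elsewhere.
A = [[-1.2, -3.34, -0.628], [1, 0, 0], [0, 1, 0]].
A[0,0] = -1.2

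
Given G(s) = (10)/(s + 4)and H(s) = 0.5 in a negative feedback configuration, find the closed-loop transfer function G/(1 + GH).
Closed-loop T = G/(1+GH).
Numerator: G_num * H_den = 10.
Denominator: G_den * H_den + G_num * H_num = (s + 4) + (5) = s + 9.
T(s) = (10)/(s + 9)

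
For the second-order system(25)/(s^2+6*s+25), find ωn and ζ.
Standard form: ωn²/(s²+2ζωn·s+ωn²).
const=25=ωn² → ωn=5, s coeff=6=2ζωn → ζ=0.6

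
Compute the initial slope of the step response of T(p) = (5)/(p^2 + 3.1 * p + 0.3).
IVT: y'(0⁺) = lim_{p→∞} p²·Y(p) = lim_{p→∞} p·T(p).
deg(num) = 0, deg(den) = 2, relative degree = 2 ≥ 2, so p·T(p) → 0. Initial slope = 0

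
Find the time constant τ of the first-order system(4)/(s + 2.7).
First-order system: τ = -1/pole. Pole = -2.7. τ = -1/(-2.7) = 0.3704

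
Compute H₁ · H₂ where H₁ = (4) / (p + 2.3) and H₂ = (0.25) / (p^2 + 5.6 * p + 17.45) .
Series: H = H₁ · H₂ = (n₁·n₂)/(d₁·d₂).
Num: n₁·n₂ = 1. Den: d₁·d₂ = p^3 + 7.9*p^2 + 30.33*p + 40.135.
H(p) = (1)/(p^3 + 7.9*p^2 + 30.33*p + 40.135)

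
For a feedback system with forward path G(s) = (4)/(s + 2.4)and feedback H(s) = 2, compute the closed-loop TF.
Closed-loop T = G/(1+GH).
Numerator: G_num * H_den = 4.
Denominator: G_den * H_den + G_num * H_num = (s + 2.4) + (8) = s + 10.4.
T(s) = (4)/(s + 10.4)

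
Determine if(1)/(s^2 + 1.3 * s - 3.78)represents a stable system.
Denominator: s^2 + 1.3*s - 3.78 = (s - 1.4)(s + 2.7). Poles: -2.7, 1.4. All Re(p)<0: No (unstable)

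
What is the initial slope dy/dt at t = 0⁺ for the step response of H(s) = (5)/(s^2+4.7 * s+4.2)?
IVT: y'(0⁺) = lim_{s→∞} s²·Y(s) = lim_{s→∞} s·H(s).
deg(num) = 0, deg(den) = 2, relative degree = 2 ≥ 2, so s·H(s) → 0. Initial slope = 0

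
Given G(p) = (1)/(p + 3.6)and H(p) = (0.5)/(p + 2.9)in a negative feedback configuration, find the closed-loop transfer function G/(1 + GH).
Closed-loop T = G/(1+GH).
Numerator: G_num * H_den = p + 2.9.
Denominator: G_den * H_den + G_num * H_num = (p^2 + 6.5*p + 10.44) + (0.5) = p^2 + 6.5*p + 10.94.
T(p) = (p + 2.9)/(p^2 + 6.5*p + 10.94)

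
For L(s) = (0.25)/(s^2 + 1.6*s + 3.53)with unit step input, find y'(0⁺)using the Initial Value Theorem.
IVT: y'(0⁺) = lim_{s→∞} s²·Y(s) = lim_{s→∞} s·L(s).
deg(num) = 0, deg(den) = 2, relative degree = 2 ≥ 2, so s·L(s) → 0. Initial slope = 0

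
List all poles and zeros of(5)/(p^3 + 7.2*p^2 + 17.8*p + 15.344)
Set denominator = 0: p^3 + 7.2*p^2 + 17.8*p + 15.344 = (p + 2.8)(p^2 + 4.4*p + 5.48) = 0 → Poles: -2.2 + 0.8j, -2.2 - 0.8j, -2.8
Numerator is a nonzero constant (5) → Zeros: none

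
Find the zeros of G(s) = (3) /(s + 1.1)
Numerator is a nonzero constant (3) → Zeros: none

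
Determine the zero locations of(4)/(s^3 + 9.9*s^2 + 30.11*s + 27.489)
Numerator is a nonzero constant (4) → Zeros: none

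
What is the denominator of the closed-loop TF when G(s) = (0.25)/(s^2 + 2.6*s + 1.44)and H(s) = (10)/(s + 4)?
Characteristic poly = G_den * H_den + G_num * H_num = (s^3 + 6.6*s^2 + 11.84*s + 5.76) + (2.5) = s^3 + 6.6*s^2 + 11.84*s + 8.26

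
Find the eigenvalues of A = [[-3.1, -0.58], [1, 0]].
Eigenvalues solve det(λI - A) = 0.
Characteristic polynomial: λ^2 + 3.1*λ + 0.58 = 0.
Factor: (λ + 2.9)(λ + 0.2) = 0.
Roots: -0.2, -2.9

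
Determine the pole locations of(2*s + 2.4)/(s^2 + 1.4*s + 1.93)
Set denominator = 0: s^2 + 1.4*s + 1.93 = 0 → Poles: -0.7 + 1.2j, -0.7 - 1.2j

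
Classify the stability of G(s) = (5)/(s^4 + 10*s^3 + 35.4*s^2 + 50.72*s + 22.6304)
Denominator: s^4 + 10*s^3 + 35.4*s^2 + 50.72*s + 22.6304 = (s + 2.6)(s + 3.4)(s + 3.2)(s + 0.8). Poles: -0.8, -2.6, -3.2, -3.4. Stable (all poles in LHP)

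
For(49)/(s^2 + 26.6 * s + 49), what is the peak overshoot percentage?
Standard form: ωn²/(s²+2ζωn·s+ωn²) → ωn = 7, ζ = 1.9.
ζ ≥ 1, so the response is non-oscillatory: peak overshoot = 0%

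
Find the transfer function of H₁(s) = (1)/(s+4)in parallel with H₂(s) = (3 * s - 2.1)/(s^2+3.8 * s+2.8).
Parallel: H = H₁ + H₂ = (n₁·d₂ + n₂·d₁)/(d₁·d₂).
n₁·d₂ = s^2 + 3.8*s + 2.8. n₂·d₁ = 3*s^2 + 9.9*s - 8.4. Sum = 4*s^2 + 13.7*s - 5.6. d₁·d₂ = s^3 + 7.8*s^2 + 18*s + 11.2.
H(s) = (4*s^2 + 13.7*s - 5.6)/(s^3 + 7.8*s^2 + 18*s + 11.2)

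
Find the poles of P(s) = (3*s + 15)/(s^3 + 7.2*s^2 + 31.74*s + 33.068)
Set denominator = 0: s^3 + 7.2*s^2 + 31.74*s + 33.068 = (s + 1.4)(s^2 + 5.8*s + 23.62) = 0 → Poles: -1.4, -2.9 + 3.9j, -2.9 - 3.9j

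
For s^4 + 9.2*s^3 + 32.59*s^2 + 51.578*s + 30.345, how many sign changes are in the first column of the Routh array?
Routh array:
s^4: [1, 32.59, 30.345]; s^3: [9.2, 51.578]; s^2: [26.9837, 30.345]; s^1: [41.232]; s^0: [30.345]
First column: [1, 9.2, 26.9837, 41.232, 30.345]. Sign changes = 0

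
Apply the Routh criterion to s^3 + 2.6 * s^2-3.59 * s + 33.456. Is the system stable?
Routh array:
s^3: [1, -3.59]; s^2: [2.6, 33.456]; s^1: [-16.4577]; s^0: [33.456]
First column: [1, 2.6, -16.4577, 33.456]. Sign changes = 2.
No, unstable (2 RHP root(s))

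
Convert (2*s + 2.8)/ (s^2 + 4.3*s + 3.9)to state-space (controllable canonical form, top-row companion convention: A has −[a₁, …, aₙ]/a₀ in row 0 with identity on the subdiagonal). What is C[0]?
Reachable canonical form: C = numerator coefficients (right-aligned, zero-padded to length n).
num = 2*s + 2.8, C = [[2, 2.8]].
C[0] = 2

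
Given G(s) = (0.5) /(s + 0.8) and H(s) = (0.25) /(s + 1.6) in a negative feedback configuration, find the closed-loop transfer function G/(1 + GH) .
Closed-loop T = G/(1+GH).
Numerator: G_num * H_den = 0.5*s + 0.8.
Denominator: G_den * H_den + G_num * H_num = (s^2 + 2.4*s + 1.28) + (0.125) = s^2 + 2.4*s + 1.405.
T(s) = (0.5*s + 0.8)/(s^2 + 2.4*s + 1.405)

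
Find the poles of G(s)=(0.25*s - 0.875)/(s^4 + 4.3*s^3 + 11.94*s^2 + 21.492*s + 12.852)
Set denominator = 0: s^4 + 4.3*s^3 + 11.94*s^2 + 21.492*s + 12.852 = (s + 1)(s + 2.1)(s^2 + 1.2*s + 6.12) = 0 → Poles: -0.6 + 2.4j, -0.6 - 2.4j, -1, -2.1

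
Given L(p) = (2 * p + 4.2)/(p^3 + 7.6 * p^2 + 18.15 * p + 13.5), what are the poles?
Set denominator = 0: p^3 + 7.6*p^2 + 18.15*p + 13.5 = (p + 2.5)(p + 1.5)(p + 3.6) = 0 → Poles: -1.5, -2.5, -3.6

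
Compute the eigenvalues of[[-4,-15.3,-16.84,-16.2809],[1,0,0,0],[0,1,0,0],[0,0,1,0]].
Eigenvalues solve det(λI - A) = 0.
Characteristic polynomial: λ^4 + 4*λ^3 + 15.3*λ^2 + 16.84*λ + 16.2809 = 0.
Factor: (λ^2 + 1.2*λ + 1.57)(λ^2 + 2.8*λ + 10.37) = 0.
Roots: -0.6 + 1.1j, -0.6 - 1.1j, -1.4 + 2.9j, -1.4 - 2.9j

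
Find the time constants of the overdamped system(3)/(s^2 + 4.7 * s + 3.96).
Overdamped: real poles at -1.1, -3.6. τ = -1/pole → τ₁ = 0.9091, τ₂ = 0.2778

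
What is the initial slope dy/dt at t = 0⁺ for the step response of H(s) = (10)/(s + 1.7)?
IVT: y'(0⁺) = lim_{s→∞} s²·Y(s) = lim_{s→∞} s·H(s).
deg(num) = 0, deg(den) = 1, relative degree = 1, so s·H(s) → (leading num)/(leading den) = 10/1 = 10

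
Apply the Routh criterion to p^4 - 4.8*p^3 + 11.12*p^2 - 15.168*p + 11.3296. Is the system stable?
Routh array:
p^4: [1, 11.12, 11.3296]; p^3: [-4.8, -15.168]; p^2: [7.96, 11.3296]; p^1: [-8.33608]; p^0: [11.3296]
First column: [1, -4.8, 7.96, -8.33608, 11.3296]. Sign changes = 4.
No, unstable (4 RHP root(s))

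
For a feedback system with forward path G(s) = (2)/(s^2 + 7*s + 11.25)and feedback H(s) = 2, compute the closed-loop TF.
Closed-loop T = G/(1+GH).
Numerator: G_num * H_den = 2.
Denominator: G_den * H_den + G_num * H_num = (s^2 + 7*s + 11.25) + (4) = s^2 + 7*s + 15.25.
T(s) = (2)/(s^2 + 7*s + 15.25)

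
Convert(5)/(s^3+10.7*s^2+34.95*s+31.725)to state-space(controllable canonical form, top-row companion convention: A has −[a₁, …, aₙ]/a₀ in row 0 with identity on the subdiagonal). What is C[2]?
Reachable canonical form: C = numerator coefficients (right-aligned, zero-padded to length n).
num = 5, C = [[0, 0, 5]].
C[2] = 5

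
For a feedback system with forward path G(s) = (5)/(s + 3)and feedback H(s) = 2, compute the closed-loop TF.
Closed-loop T = G/(1+GH).
Numerator: G_num * H_den = 5.
Denominator: G_den * H_den + G_num * H_num = (s + 3) + (10) = s + 13.
T(s) = (5)/(s + 13)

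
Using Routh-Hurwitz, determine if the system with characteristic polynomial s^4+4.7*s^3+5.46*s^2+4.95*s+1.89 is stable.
Routh array:
s^4: [1, 5.46, 1.89]; s^3: [4.7, 4.95]; s^2: [4.40681, 1.89]; s^1: [2.93426]; s^0: [1.89]
First column: [1, 4.7, 4.40681, 2.93426, 1.89]. Sign changes = 0.
Yes, stable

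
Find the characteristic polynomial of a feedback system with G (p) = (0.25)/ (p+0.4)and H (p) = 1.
Characteristic poly = G_den * H_den + G_num * H_num = (p + 0.4) + (0.25) = p + 0.65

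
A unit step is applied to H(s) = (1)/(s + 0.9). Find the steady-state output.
FVT: lim_{t→∞} y(t) = lim_{s→0} s*Y(s) where Y(s) = H(s)/s.
= lim_{s→0} H(s) = H(0) = num(0)/den(0) = 1/0.9 = 1.111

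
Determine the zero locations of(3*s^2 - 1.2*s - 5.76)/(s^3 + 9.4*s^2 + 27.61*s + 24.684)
Set numerator = 0: 3*s^2 - 1.2*s - 5.76 = 3*(s + 1.2)(s - 1.6) = 0 → Zeros: -1.2, 1.6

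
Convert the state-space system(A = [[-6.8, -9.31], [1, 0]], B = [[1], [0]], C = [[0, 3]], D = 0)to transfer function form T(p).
T(p) = C(pI - A)⁻¹B + D.
Characteristic polynomial det(pI - A) = p^2 + 6.8*p + 9.31.
Numerator from C·adj(pI-A)·B + D·det(pI-A) = 3.
T(p) = (3)/(p^2 + 6.8*p + 9.31)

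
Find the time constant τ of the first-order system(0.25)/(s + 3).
First-order system: τ = -1/pole. Pole = -3. τ = -1/(-3) = 0.3333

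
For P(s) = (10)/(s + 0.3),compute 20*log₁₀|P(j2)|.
Substitute s = j*2: P(j2) = 0.733496 - 4.88998j.
|P(j2)| = sqrt(Re² + Im²) = 4.945.
20*log₁₀(4.945) = 13.88 dB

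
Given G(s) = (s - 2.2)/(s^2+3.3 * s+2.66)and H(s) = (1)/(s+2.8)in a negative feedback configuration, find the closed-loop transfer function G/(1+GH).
Closed-loop T = G/(1+GH).
Numerator: G_num * H_den = s^2 + 0.6*s - 6.16.
Denominator: G_den * H_den + G_num * H_num = (s^3 + 6.1*s^2 + 11.9*s + 7.448) + (s - 2.2) = s^3 + 6.1*s^2 + 12.9*s + 5.248.
T(s) = (s^2 + 0.6*s - 6.16)/(s^3 + 6.1*s^2 + 12.9*s + 5.248)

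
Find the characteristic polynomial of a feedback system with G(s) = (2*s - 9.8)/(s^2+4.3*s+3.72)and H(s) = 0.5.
Characteristic poly = G_den * H_den + G_num * H_num = (s^2 + 4.3*s + 3.72) + (s - 4.9) = s^2 + 5.3*s - 1.18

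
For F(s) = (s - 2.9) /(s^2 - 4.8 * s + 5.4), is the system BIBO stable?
Denominator: s^2 - 4.8*s + 5.4 = (s - 3)(s - 1.8). Poles: 1.8, 3. All Re(p)<0: No (unstable)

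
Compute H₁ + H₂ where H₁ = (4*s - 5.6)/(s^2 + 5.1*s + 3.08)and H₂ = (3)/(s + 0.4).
Parallel: H = H₁ + H₂ = (n₁·d₂ + n₂·d₁)/(d₁·d₂).
n₁·d₂ = 4*s^2 - 4*s - 2.24. n₂·d₁ = 3*s^2 + 15.3*s + 9.24. Sum = 7*s^2 + 11.3*s + 7. d₁·d₂ = s^3 + 5.5*s^2 + 5.12*s + 1.232.
H(s) = (7*s^2 + 11.3*s + 7)/(s^3 + 5.5*s^2 + 5.12*s + 1.232)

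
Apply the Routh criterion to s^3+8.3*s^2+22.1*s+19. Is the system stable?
Routh array:
s^3: [1, 22.1]; s^2: [8.3, 19]; s^1: [19.8108]; s^0: [19]
First column: [1, 8.3, 19.8108, 19]. Sign changes = 0.
Yes, stable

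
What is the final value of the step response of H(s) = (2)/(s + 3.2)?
FVT: lim_{t→∞} y(t) = lim_{s→0} s*Y(s) where Y(s) = H(s)/s.
= lim_{s→0} H(s) = H(0) = num(0)/den(0) = 2/3.2 = 0.625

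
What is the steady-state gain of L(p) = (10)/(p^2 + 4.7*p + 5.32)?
DC gain = L(0) = num(0)/den(0) = 10/5.32 = 1.88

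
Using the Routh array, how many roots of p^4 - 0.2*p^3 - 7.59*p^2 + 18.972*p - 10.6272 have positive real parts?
Routh array:
p^4: [1, -7.59, -10.6272]; p^3: [-0.2, 18.972]; p^2: [87.27, -10.6272]; p^1: [18.9476]; p^0: [-10.6272]
First column: [1, -0.2, 87.27, 18.9476, -10.6272]. Sign changes = RHP roots = 3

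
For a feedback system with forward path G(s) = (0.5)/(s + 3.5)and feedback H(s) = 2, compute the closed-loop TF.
Closed-loop T = G/(1+GH).
Numerator: G_num * H_den = 0.5.
Denominator: G_den * H_den + G_num * H_num = (s + 3.5) + (1) = s + 4.5.
T(s) = (0.5)/(s + 4.5)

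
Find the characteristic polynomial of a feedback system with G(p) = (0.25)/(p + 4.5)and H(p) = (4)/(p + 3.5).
Characteristic poly = G_den * H_den + G_num * H_num = (p^2 + 8*p + 15.75) + (1) = p^2 + 8*p + 16.75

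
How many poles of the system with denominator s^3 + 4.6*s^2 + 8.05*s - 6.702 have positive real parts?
s^3 + 4.6*s^2 + 8.05*s - 6.702 = (s - 0.6)(s^2 + 5.2*s + 11.17). Poles: -2.6 + 2.1j, -2.6 - 2.1j, 0.6. RHP poles (Re>0): 1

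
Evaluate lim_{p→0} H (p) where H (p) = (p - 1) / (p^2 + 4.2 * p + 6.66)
DC gain = H(0) = num(0)/den(0) = -1/6.66 = -0.1502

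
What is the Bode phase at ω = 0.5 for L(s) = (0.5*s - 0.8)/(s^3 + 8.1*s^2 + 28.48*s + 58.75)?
Substitute s = j*0.5: L(j0.5) = -0.0122481 + 0.00745495j.
∠L(j0.5) = atan2(Im, Re) = atan2(0.00745495, -0.0122481) = 148.67°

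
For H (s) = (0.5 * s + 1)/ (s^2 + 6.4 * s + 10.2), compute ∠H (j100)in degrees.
Substitute s = j*100: H(j100) = 0.00021965 - 0.00499103j.
∠H(j100) = atan2(Im, Re) = atan2(-0.00499103, 0.00021965) = -87.48°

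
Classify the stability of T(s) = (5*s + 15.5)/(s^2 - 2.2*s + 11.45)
Denominator: s^2 - 2.2*s + 11.45. Poles: 1.1 + 3.2j, 1.1 - 3.2j. Unstable (2 pole(s) in RHP)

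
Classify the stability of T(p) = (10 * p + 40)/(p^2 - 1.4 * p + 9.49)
Denominator: p^2 - 1.4*p + 9.49. Poles: 0.7 + 3j, 0.7 - 3j. Unstable (2 pole(s) in RHP)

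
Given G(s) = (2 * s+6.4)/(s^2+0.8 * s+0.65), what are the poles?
Set denominator = 0: s^2 + 0.8*s + 0.65 = 0 → Poles: -0.4 + 0.7j, -0.4 - 0.7j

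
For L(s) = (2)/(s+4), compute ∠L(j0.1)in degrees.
Substitute s = j*0.1: L(j0.1) = 0.499688 - 0.0124922j.
∠L(j0.1) = atan2(Im, Re) = atan2(-0.0124922, 0.499688) = -1.43°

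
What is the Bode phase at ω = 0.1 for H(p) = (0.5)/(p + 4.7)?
Substitute p = j*0.1: H(j0.1) = 0.106335 - 0.00226244j.
∠H(j0.1) = atan2(Im, Re) = atan2(-0.00226244, 0.106335) = -1.22°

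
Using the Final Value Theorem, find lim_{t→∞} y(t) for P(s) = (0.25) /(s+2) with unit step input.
FVT: lim_{t→∞} y(t) = lim_{s→0} s*Y(s) where Y(s) = P(s)/s.
= lim_{s→0} P(s) = P(0) = num(0)/den(0) = 0.25/2 = 0.125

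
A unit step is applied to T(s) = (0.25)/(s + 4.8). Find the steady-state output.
FVT: lim_{t→∞} y(t) = lim_{s→0} s*Y(s) where Y(s) = T(s)/s.
= lim_{s→0} T(s) = T(0) = num(0)/den(0) = 0.25/4.8 = 0.05208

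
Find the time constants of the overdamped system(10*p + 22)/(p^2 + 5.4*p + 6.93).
Overdamped: real poles at -2.1, -3.3. τ = -1/pole → τ₁ = 0.4762, τ₂ = 0.303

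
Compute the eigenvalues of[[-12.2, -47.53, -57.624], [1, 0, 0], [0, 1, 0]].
Eigenvalues solve det(λI - A) = 0.
Characteristic polynomial: λ^3 + 12.2*λ^2 + 47.53*λ + 57.624 = 0.
Factor: (λ + 4.9)(λ + 2.4)(λ + 4.9) = 0.
Roots: -2.4, -4.9, -4.9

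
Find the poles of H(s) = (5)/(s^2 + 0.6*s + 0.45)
Set denominator = 0: s^2 + 0.6*s + 0.45 = 0 → Poles: -0.3 + 0.6j, -0.3 - 0.6j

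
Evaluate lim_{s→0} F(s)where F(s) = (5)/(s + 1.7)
DC gain = F(0) = num(0)/den(0) = 5/1.7 = 2.941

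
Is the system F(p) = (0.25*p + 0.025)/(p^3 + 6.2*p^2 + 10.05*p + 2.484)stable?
Denominator: p^3 + 6.2*p^2 + 10.05*p + 2.484 = (p + 3.6)(p + 2.3)(p + 0.3). Poles: -0.3, -2.3, -3.6. All Re(p)<0: Yes (stable)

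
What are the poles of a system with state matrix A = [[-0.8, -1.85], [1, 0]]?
Eigenvalues solve det(λI - A) = 0.
Characteristic polynomial: λ^2 + 0.8*λ + 1.85 = 0.
Roots: -0.4 + 1.3j, -0.4 - 1.3j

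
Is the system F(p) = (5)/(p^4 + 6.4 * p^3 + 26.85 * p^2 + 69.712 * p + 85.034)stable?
Denominator: p^4 + 6.4*p^3 + 26.85*p^2 + 69.712*p + 85.034 = (p^2 + 1.6*p + 12.2)(p^2 + 4.8*p + 6.97). Poles: -0.8 + 3.4j, -0.8 - 3.4j, -2.4 + 1.1j, -2.4 - 1.1j. All Re(p)<0: Yes (stable)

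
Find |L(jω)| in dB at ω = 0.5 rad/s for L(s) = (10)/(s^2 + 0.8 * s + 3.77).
Substitute s = j*0.5: L(j0.5) = 2.80469 - 0.318715j.
|L(j0.5)| = sqrt(Re² + Im²) = 2.823.
20*log₁₀(2.823) = 9.01 dB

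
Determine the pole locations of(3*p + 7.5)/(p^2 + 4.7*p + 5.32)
Set denominator = 0: p^2 + 4.7*p + 5.32 = (p + 1.9)(p + 2.8) = 0 → Poles: -1.9, -2.8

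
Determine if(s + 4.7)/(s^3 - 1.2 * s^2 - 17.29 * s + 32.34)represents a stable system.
Denominator: s^3 - 1.2*s^2 - 17.29*s + 32.34 = (s - 2.1)(s - 3.5)(s + 4.4). Poles: -4.4, 2.1, 3.5. All Re(p)<0: No (unstable)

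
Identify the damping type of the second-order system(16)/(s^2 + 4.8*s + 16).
Standard form: ωn²/(s²+2ζωn·s+ωn²) gives ωn=4, ζ=0.6.
Underdamped (ζ = 0.6 < 1)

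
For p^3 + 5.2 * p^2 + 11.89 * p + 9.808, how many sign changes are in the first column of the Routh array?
Routh array:
p^3: [1, 11.89]; p^2: [5.2, 9.808]; p^1: [10.0038]; p^0: [9.808]
First column: [1, 5.2, 10.0038, 9.808]. Sign changes = 0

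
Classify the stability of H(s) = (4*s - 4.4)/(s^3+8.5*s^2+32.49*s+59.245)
Denominator: s^3 + 8.5*s^2 + 32.49*s + 59.245 = (s + 4.1)(s^2 + 4.4*s + 14.45). Poles: -2.2 + 3.1j, -2.2 - 3.1j, -4.1. Stable (all poles in LHP)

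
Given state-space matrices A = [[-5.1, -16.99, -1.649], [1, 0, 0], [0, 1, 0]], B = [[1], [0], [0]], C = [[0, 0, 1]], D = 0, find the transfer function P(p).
P(p) = C(pI - A)⁻¹B + D.
Characteristic polynomial det(pI - A) = p^3 + 5.1*p^2 + 16.99*p + 1.649.
Numerator from C·adj(pI-A)·B + D·det(pI-A) = 1.
P(p) = (1)/(p^3 + 5.1*p^2 + 16.99*p + 1.649)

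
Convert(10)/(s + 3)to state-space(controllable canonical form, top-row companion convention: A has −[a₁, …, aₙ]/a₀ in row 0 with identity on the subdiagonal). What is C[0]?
Reachable canonical form: C = numerator coefficients (right-aligned, zero-padded to length n).
num = 10, C = [[10]].
C[0] = 10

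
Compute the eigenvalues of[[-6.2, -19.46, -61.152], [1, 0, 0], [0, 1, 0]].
Eigenvalues solve det(λI - A) = 0.
Characteristic polynomial: λ^3 + 6.2*λ^2 + 19.46*λ + 61.152 = 0.
Factor: (λ + 4.8)(λ^2 + 1.4*λ + 12.74) = 0.
Roots: -0.7 + 3.5j, -0.7 - 3.5j, -4.8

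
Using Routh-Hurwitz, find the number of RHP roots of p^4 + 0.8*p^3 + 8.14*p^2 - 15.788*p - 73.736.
Routh array:
p^4: [1, 8.14, -73.736]; p^3: [0.8, -15.788]; p^2: [27.875, -73.736]; p^1: [-13.6718]; p^0: [-73.736]
First column: [1, 0.8, 27.875, -13.6718, -73.736]. Sign changes = RHP roots = 1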